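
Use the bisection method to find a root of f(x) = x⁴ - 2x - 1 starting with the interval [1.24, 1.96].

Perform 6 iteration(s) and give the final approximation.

f(x) = x⁴ - 2x - 1
Initial interval: [1.24, 1.96]

Iteration 1:
  c_1 = (1.240000 + 1.960000)/2 = 1.600000
  f(c_1) = f(1.600000) = 2.353600
  f(a) × f(c) < 0, new interval: [1.240000, 1.600000]
Iteration 2:
  c_2 = (1.240000 + 1.600000)/2 = 1.420000
  f(c_2) = f(1.420000) = 0.225869
  f(a) × f(c) < 0, new interval: [1.240000, 1.420000]
Iteration 3:
  c_3 = (1.240000 + 1.420000)/2 = 1.330000
  f(c_3) = f(1.330000) = -0.530993
  f(a) × f(c) ≥ 0, new interval: [1.330000, 1.420000]
Iteration 4:
  c_4 = (1.330000 + 1.420000)/2 = 1.375000
  f(c_4) = f(1.375000) = -0.175537
  f(a) × f(c) ≥ 0, new interval: [1.375000, 1.420000]
Iteration 5:
  c_5 = (1.375000 + 1.420000)/2 = 1.397500
  f(c_5) = f(1.397500) = 0.019233
  f(a) × f(c) < 0, new interval: [1.375000, 1.397500]
Iteration 6:
  c_6 = (1.375000 + 1.397500)/2 = 1.386250
  f(c_6) = f(1.386250) = -0.079611
  f(a) × f(c) ≥ 0, new interval: [1.386250, 1.397500]

After 6 iteration(s), the approximation is c_6 = 1.386250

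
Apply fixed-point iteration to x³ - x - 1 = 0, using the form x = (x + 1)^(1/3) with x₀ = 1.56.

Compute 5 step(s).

Equation: x³ - x - 1 = 0
Fixed-point form: x = (x + 1)^(1/3)
x₀ = 1.56

x_1 = g(1.560000) = 1.367981
x_2 = g(1.367981) = 1.332885
x_3 = g(1.332885) = 1.326267
x_4 = g(1.326267) = 1.325012
x_5 = g(1.325012) = 1.324774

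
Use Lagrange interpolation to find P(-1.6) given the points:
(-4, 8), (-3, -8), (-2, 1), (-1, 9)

Lagrange interpolation formula:
P(x) = Σ yᵢ × Lᵢ(x)
where Lᵢ(x) = Π_{j≠i} (x - xⱼ)/(xᵢ - xⱼ)

L_0(-1.6) = (-1.6 - (-3))/(-4 - (-3)) × (-1.6 - (-2))/(-4 - (-2)) × (-1.6 - (-1))/(-4 - (-1)) = 0.056000
L_1(-1.6) = (-1.6 - (-4))/(-3 - (-4)) × (-1.6 - (-2))/(-3 - (-2)) × (-1.6 - (-1))/(-3 - (-1)) = -0.288000
L_2(-1.6) = (-1.6 - (-4))/(-2 - (-4)) × (-1.6 - (-3))/(-2 - (-3)) × (-1.6 - (-1))/(-2 - (-1)) = 1.008000
L_3(-1.6) = (-1.6 - (-4))/(-1 - (-4)) × (-1.6 - (-3))/(-1 - (-3)) × (-1.6 - (-2))/(-1 - (-2)) = 0.224000

P(-1.6) = 8×L_0(-1.6) + (-8)×L_1(-1.6) + 1×L_2(-1.6) + 9×L_3(-1.6)
P(-1.6) = 5.776000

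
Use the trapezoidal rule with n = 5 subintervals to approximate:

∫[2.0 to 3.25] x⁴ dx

f(x) = x⁴
a = 2.0, b = 3.25, n = 5
h = (b - a)/n = 0.250000

Trapezoidal rule: (h/2)[f(x₀) + 2f(x₁) + 2f(x₂) + ... + f(xₙ)]

x_0 = 2.0000, f(x_0) = 16.000000, coefficient = 1
x_1 = 2.2500, f(x_1) = 25.628906, coefficient = 2
x_2 = 2.5000, f(x_2) = 39.062500, coefficient = 2
x_3 = 2.7500, f(x_3) = 57.191406, coefficient = 2
x_4 = 3.0000, f(x_4) = 81.000000, coefficient = 2
x_5 = 3.2500, f(x_5) = 111.566406, coefficient = 1

I ≈ (0.250000/2) × 533.332031 = 66.666504
Exact value: 66.118164
Error: 0.548340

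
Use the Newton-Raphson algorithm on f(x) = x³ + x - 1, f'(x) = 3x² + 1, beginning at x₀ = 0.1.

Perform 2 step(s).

f(x) = x³ + x - 1
f'(x) = 3x² + 1
x₀ = 0.1

Newton-Raphson formula: x_{n+1} = x_n - f(x_n)/f'(x_n)

Iteration 1:
  f(0.100000) = -0.899000
  f'(0.100000) = 1.030000
  x_1 = 0.100000 - (-0.899000)/1.030000 = 0.972816
Iteration 2:
  f(0.972816) = 0.893459
  f'(0.972816) = 3.839110
  x_2 = 0.972816 - 0.893459/3.839110 = 0.740090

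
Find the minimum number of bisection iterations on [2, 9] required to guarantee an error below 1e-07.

We need (b-a)/2^n ≤ 1e-07
(9 - 2)/2^n ≤ 1e-07
7/2^n ≤ 1e-07
2^n ≥ 70000000
n ≥ log₂(70000000) = 26.06
n ≥ 27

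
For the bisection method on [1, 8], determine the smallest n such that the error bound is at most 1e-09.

We need (b-a)/2^n ≤ 1e-09
(8 - 1)/2^n ≤ 1e-09
7/2^n ≤ 1e-09
2^n ≥ 7000000000
n ≥ log₂(7000000000) = 32.70
n ≥ 33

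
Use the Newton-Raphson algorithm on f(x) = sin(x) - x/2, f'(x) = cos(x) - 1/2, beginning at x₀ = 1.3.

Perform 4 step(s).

f(x) = sin(x) - x/2
f'(x) = cos(x) - 1/2
x₀ = 1.3

Newton-Raphson formula: x_{n+1} = x_n - f(x_n)/f'(x_n)

Iteration 1:
  f(1.300000) = 0.313558
  f'(1.300000) = -0.232501
  x_1 = 1.300000 - 0.313558/(-0.232501) = 2.648631
Iteration 2:
  f(2.648631) = -0.851078
  f'(2.648631) = -1.380935
  x_2 = 2.648631 - (-0.851078)/(-1.380935) = 2.032325
Iteration 3:
  f(2.032325) = -0.120790
  f'(2.032325) = -0.945317
  x_3 = 2.032325 - (-0.120790)/(-0.945317) = 1.904548
Iteration 4:
  f(1.904548) = -0.007454
  f'(1.904548) = -0.827590
  x_4 = 1.904548 - (-0.007454)/(-0.827590) = 1.895541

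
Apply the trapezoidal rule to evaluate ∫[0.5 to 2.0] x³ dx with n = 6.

f(x) = x³
a = 0.5, b = 2.0, n = 6
h = (b - a)/n = 0.250000

Trapezoidal rule: (h/2)[f(x₀) + 2f(x₁) + 2f(x₂) + ... + f(xₙ)]

x_0 = 0.5000, f(x_0) = 0.125000, coefficient = 1
x_1 = 0.7500, f(x_1) = 0.421875, coefficient = 2
x_2 = 1.0000, f(x_2) = 1.000000, coefficient = 2
x_3 = 1.2500, f(x_3) = 1.953125, coefficient = 2
x_4 = 1.5000, f(x_4) = 3.375000, coefficient = 2
x_5 = 1.7500, f(x_5) = 5.359375, coefficient = 2
x_6 = 2.0000, f(x_6) = 8.000000, coefficient = 1

I ≈ (0.250000/2) × 32.343750 = 4.042969
Exact value: 3.984375
Error: 0.058594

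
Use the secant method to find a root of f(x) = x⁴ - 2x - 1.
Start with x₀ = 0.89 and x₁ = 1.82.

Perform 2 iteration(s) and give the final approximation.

f(x) = x⁴ - 2x - 1
x₀ = 0.89, x₁ = 1.82

Secant formula: x_{n+1} = x_n - f(x_n)(x_n - x_{n-1})/(f(x_n) - f(x_{n-1}))

Iteration 1:
  f(0.890000) = -2.152578
  f(1.820000) = 6.331994
  x_2 = 1.820000 - 6.331994×(1.820000 - 0.890000)/(6.331994 - (-2.152578))
       = 1.125946
Iteration 2:
  f(1.820000) = 6.331994
  f(1.125946) = -1.644692
  x_3 = 1.125946 - (-1.644692)×(1.125946 - 1.820000)/(-1.644692 - 6.331994)
       = 1.269051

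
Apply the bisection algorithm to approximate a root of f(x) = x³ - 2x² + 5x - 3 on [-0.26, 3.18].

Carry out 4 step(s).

f(x) = x³ - 2x² + 5x - 3
Initial interval: [-0.26, 3.18]

Iteration 1:
  c_1 = (-0.260000 + 3.180000)/2 = 1.460000
  f(c_1) = f(1.460000) = 3.148936
  f(a) × f(c) < 0, new interval: [-0.260000, 1.460000]
Iteration 2:
  c_2 = (-0.260000 + 1.460000)/2 = 0.600000
  f(c_2) = f(0.600000) = -0.504000
  f(a) × f(c) ≥ 0, new interval: [0.600000, 1.460000]
Iteration 3:
  c_3 = (0.600000 + 1.460000)/2 = 1.030000
  f(c_3) = f(1.030000) = 1.120927
  f(a) × f(c) < 0, new interval: [0.600000, 1.030000]
Iteration 4:
  c_4 = (0.600000 + 1.030000)/2 = 0.815000
  f(c_4) = f(0.815000) = 0.287893
  f(a) × f(c) < 0, new interval: [0.600000, 0.815000]

After 4 iteration(s), the approximation is c_4 = 0.815000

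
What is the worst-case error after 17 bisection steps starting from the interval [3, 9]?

Bisection error bound: |error| ≤ (b-a)/2^n
|error| ≤ (9 - 3)/2^17 = 6/2^17
|error| ≤ 0.0000457764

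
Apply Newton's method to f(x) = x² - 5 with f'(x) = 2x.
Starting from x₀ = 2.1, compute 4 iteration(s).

f(x) = x² - 5
f'(x) = 2x
x₀ = 2.1

Newton-Raphson formula: x_{n+1} = x_n - f(x_n)/f'(x_n)

Iteration 1:
  f(2.100000) = -0.590000
  f'(2.100000) = 4.200000
  x_1 = 2.100000 - (-0.590000)/4.200000 = 2.240476
Iteration 2:
  f(2.240476) = 0.019734
  f'(2.240476) = 4.480952
  x_2 = 2.240476 - 0.019734/4.480952 = 2.236072
Iteration 3:
  f(2.236072) = 0.000019
  f'(2.236072) = 4.472145
  x_3 = 2.236072 - 0.000019/4.472145 = 2.236068
Iteration 4:
  f(2.236068) = 0.000000
  f'(2.236068) = 4.472136
  x_4 = 2.236068 - 0.000000/4.472136 = 2.236068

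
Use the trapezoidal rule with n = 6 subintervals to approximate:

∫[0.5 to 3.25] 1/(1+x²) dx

f(x) = 1/(1+x²)
a = 0.5, b = 3.25, n = 6
h = (b - a)/n = 0.458333

Trapezoidal rule: (h/2)[f(x₀) + 2f(x₁) + 2f(x₂) + ... + f(xₙ)]

x_0 = 0.5000, f(x_0) = 0.800000, coefficient = 1
x_1 = 0.9583, f(x_1) = 0.521267, coefficient = 2
x_2 = 1.4167, f(x_2) = 0.332564, coefficient = 2
x_3 = 1.8750, f(x_3) = 0.221453, coefficient = 2
x_4 = 2.3333, f(x_4) = 0.155172, coefficient = 2
x_5 = 2.7917, f(x_5) = 0.113722, coefficient = 2
x_6 = 3.2500, f(x_6) = 0.086486, coefficient = 1

I ≈ (0.458333/2) × 3.574842 = 0.819235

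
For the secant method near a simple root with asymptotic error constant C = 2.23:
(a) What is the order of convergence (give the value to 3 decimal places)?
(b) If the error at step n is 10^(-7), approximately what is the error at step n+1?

(a) Secant method has superlinear convergence with order φ = (1+√5)/2 ≈ 1.618.
    This means |e_{n+1}| ≈ C|e_n|^1.618.

(b) With |e_n| = 10^(-7) and C = 2.23:
    |e_{n+1}| ≈ 2.23 × (10^(-7))^1.618 = 2.23 × 10^(-11.33)

(a) ≈ 1.618 (golden ratio); (b) |e_{n+1}| ≈ 1.052e-11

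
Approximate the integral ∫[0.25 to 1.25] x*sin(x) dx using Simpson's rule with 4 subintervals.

f(x) = x*sin(x)
a = 0.25, b = 1.25, n = 4
h = (b - a)/n = 0.250000

Simpson's rule: (h/3)[f(x₀) + 4f(x₁) + 2f(x₂) + ... + f(xₙ)]

x_0 = 0.2500, f(x_0) = 0.061851, coefficient = 1
x_1 = 0.5000, f(x_1) = 0.239713, coefficient = 4
x_2 = 0.7500, f(x_2) = 0.511229, coefficient = 2
x_3 = 1.0000, f(x_3) = 0.841471, coefficient = 4
x_4 = 1.2500, f(x_4) = 1.186231, coefficient = 1

I ≈ (0.250000/3) × 6.595275 = 0.549606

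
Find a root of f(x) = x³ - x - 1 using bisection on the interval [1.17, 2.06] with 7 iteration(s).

f(x) = x³ - x - 1
Initial interval: [1.17, 2.06]

Iteration 1:
  c_1 = (1.170000 + 2.060000)/2 = 1.615000
  f(c_1) = f(1.615000) = 1.597283
  f(a) × f(c) < 0, new interval: [1.170000, 1.615000]
Iteration 2:
  c_2 = (1.170000 + 1.615000)/2 = 1.392500
  f(c_2) = f(1.392500) = 0.307636
  f(a) × f(c) < 0, new interval: [1.170000, 1.392500]
Iteration 3:
  c_3 = (1.170000 + 1.392500)/2 = 1.281250
  f(c_3) = f(1.281250) = -0.177948
  f(a) × f(c) ≥ 0, new interval: [1.281250, 1.392500]
Iteration 4:
  c_4 = (1.281250 + 1.392500)/2 = 1.336875
  f(c_4) = f(1.336875) = 0.052434
  f(a) × f(c) < 0, new interval: [1.281250, 1.336875]
Iteration 5:
  c_5 = (1.281250 + 1.336875)/2 = 1.309063
  f(c_5) = f(1.309063) = -0.065795
  f(a) × f(c) ≥ 0, new interval: [1.309063, 1.336875]
Iteration 6:
  c_6 = (1.309063 + 1.336875)/2 = 1.322969
  f(c_6) = f(1.322969) = -0.007448
  f(a) × f(c) ≥ 0, new interval: [1.322969, 1.336875]
Iteration 7:
  c_7 = (1.322969 + 1.336875)/2 = 1.329922
  f(c_7) = f(1.329922) = 0.022301
  f(a) × f(c) < 0, new interval: [1.322969, 1.329922]

After 7 iteration(s), the approximation is c_7 = 1.329922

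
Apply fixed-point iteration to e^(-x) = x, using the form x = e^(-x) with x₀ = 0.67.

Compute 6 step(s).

Equation: e^(-x) = x
Fixed-point form: x = e^(-x)
x₀ = 0.67

x_1 = g(0.670000) = 0.511709
x_2 = g(0.511709) = 0.599470
x_3 = g(0.599470) = 0.549102
x_4 = g(0.549102) = 0.577468
x_5 = g(0.577468) = 0.561318
x_6 = g(0.561318) = 0.570457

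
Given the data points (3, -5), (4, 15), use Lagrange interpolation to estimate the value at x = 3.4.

Lagrange interpolation formula:
P(x) = Σ yᵢ × Lᵢ(x)
where Lᵢ(x) = Π_{j≠i} (x - xⱼ)/(xᵢ - xⱼ)

L_0(3.4) = (3.4 - 4)/(3 - 4) = 0.600000
L_1(3.4) = (3.4 - 3)/(4 - 3) = 0.400000

P(3.4) = (-5)×L_0(3.4) + 15×L_1(3.4)
P(3.4) = 3.000000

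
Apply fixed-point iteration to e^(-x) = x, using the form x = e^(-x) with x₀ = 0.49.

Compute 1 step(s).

Equation: e^(-x) = x
Fixed-point form: x = e^(-x)
x₀ = 0.49

x_1 = g(0.490000) = 0.612626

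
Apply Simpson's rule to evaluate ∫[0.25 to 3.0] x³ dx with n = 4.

f(x) = x³
a = 0.25, b = 3.0, n = 4
h = (b - a)/n = 0.687500

Simpson's rule: (h/3)[f(x₀) + 4f(x₁) + 2f(x₂) + ... + f(xₙ)]

x_0 = 0.2500, f(x_0) = 0.015625, coefficient = 1
x_1 = 0.9375, f(x_1) = 0.823975, coefficient = 4
x_2 = 1.6250, f(x_2) = 4.291016, coefficient = 2
x_3 = 2.3125, f(x_3) = 12.366455, coefficient = 4
x_4 = 3.0000, f(x_4) = 27.000000, coefficient = 1

I ≈ (0.687500/3) × 88.359375 = 20.249023
Exact value: 20.249023
Error: 0.000000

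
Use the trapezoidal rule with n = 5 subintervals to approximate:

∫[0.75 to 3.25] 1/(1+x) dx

f(x) = 1/(1+x)
a = 0.75, b = 3.25, n = 5
h = (b - a)/n = 0.500000

Trapezoidal rule: (h/2)[f(x₀) + 2f(x₁) + 2f(x₂) + ... + f(xₙ)]

x_0 = 0.7500, f(x_0) = 0.571429, coefficient = 1
x_1 = 1.2500, f(x_1) = 0.444444, coefficient = 2
x_2 = 1.7500, f(x_2) = 0.363636, coefficient = 2
x_3 = 2.2500, f(x_3) = 0.307692, coefficient = 2
x_4 = 2.7500, f(x_4) = 0.266667, coefficient = 2
x_5 = 3.2500, f(x_5) = 0.235294, coefficient = 1

I ≈ (0.500000/2) × 3.571602 = 0.892901
Exact value: 0.887303
Error: 0.005597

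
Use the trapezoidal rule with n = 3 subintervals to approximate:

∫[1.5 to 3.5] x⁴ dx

f(x) = x⁴
a = 1.5, b = 3.5, n = 3
h = (b - a)/n = 0.666667

Trapezoidal rule: (h/2)[f(x₀) + 2f(x₁) + 2f(x₂) + ... + f(xₙ)]

x_0 = 1.5000, f(x_0) = 5.062500, coefficient = 1
x_1 = 2.1667, f(x_1) = 22.037809, coefficient = 2
x_2 = 2.8333, f(x_2) = 64.445216, coefficient = 2
x_3 = 3.5000, f(x_3) = 150.062500, coefficient = 1

I ≈ (0.666667/2) × 328.091049 = 109.363683
Exact value: 103.525000
Error: 5.838683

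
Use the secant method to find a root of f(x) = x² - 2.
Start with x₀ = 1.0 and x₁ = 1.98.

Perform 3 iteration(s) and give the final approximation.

f(x) = x² - 2
x₀ = 1.0, x₁ = 1.98

Secant formula: x_{n+1} = x_n - f(x_n)(x_n - x_{n-1})/(f(x_n) - f(x_{n-1}))

Iteration 1:
  f(1.000000) = -1.000000
  f(1.980000) = 1.920400
  x_2 = 1.980000 - 1.920400×(1.980000 - 1.000000)/(1.920400 - (-1.000000))
       = 1.335570
Iteration 2:
  f(1.980000) = 1.920400
  f(1.335570) = -0.216252
  x_3 = 1.335570 - (-0.216252)×(1.335570 - 1.980000)/(-0.216252 - 1.920400)
       = 1.400793
Iteration 3:
  f(1.335570) = -0.216252
  f(1.400793) = -0.037778
  x_4 = 1.400793 - (-0.037778)×(1.400793 - 1.335570)/(-0.037778 - (-0.216252))
       = 1.414599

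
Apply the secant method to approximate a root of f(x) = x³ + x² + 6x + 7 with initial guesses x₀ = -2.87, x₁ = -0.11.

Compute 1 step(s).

f(x) = x³ + x² + 6x + 7
x₀ = -2.87, x₁ = -0.11

Secant formula: x_{n+1} = x_n - f(x_n)(x_n - x_{n-1})/(f(x_n) - f(x_{n-1}))

Iteration 1:
  f(-2.870000) = -25.623003
  f(-0.110000) = 6.350769
  x_2 = -0.110000 - 6.350769×(-0.110000 - (-2.870000))/(6.350769 - (-25.623003))
       = -0.658203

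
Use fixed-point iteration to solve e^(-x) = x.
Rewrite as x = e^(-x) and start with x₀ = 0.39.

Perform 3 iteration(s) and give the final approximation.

Equation: e^(-x) = x
Fixed-point form: x = e^(-x)
x₀ = 0.39

x_1 = g(0.390000) = 0.677057
x_2 = g(0.677057) = 0.508110
x_3 = g(0.508110) = 0.601631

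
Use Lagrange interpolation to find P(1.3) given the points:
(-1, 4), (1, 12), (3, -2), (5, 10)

Lagrange interpolation formula:
P(x) = Σ yᵢ × Lᵢ(x)
where Lᵢ(x) = Π_{j≠i} (x - xⱼ)/(xᵢ - xⱼ)

L_0(1.3) = (1.3 - 1)/(-1 - 1) × (1.3 - 3)/(-1 - 3) × (1.3 - 5)/(-1 - 5) = -0.039313
L_1(1.3) = (1.3 - (-1))/(1 - (-1)) × (1.3 - 3)/(1 - 3) × (1.3 - 5)/(1 - 5) = 0.904187
L_2(1.3) = (1.3 - (-1))/(3 - (-1)) × (1.3 - 1)/(3 - 1) × (1.3 - 5)/(3 - 5) = 0.159563
L_3(1.3) = (1.3 - (-1))/(5 - (-1)) × (1.3 - 1)/(5 - 1) × (1.3 - 3)/(5 - 3) = -0.024438

P(1.3) = 4×L_0(1.3) + 12×L_1(1.3) + (-2)×L_2(1.3) + 10×L_3(1.3)
P(1.3) = 10.129500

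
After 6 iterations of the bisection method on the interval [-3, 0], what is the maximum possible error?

Bisection error bound: |error| ≤ (b-a)/2^n
|error| ≤ (0 - (-3))/2^6 = 3/2^6
|error| ≤ 0.0468750000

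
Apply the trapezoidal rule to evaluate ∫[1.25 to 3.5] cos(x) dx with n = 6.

f(x) = cos(x)
a = 1.25, b = 3.5, n = 6
h = (b - a)/n = 0.375000

Trapezoidal rule: (h/2)[f(x₀) + 2f(x₁) + 2f(x₂) + ... + f(xₙ)]

x_0 = 1.2500, f(x_0) = 0.315322, coefficient = 1
x_1 = 1.6250, f(x_1) = -0.054177, coefficient = 2
x_2 = 2.0000, f(x_2) = -0.416147, coefficient = 2
x_3 = 2.3750, f(x_3) = -0.720278, coefficient = 2
x_4 = 2.7500, f(x_4) = -0.924302, coefficient = 2
x_5 = 3.1250, f(x_5) = -0.999862, coefficient = 2
x_6 = 3.5000, f(x_6) = -0.936457, coefficient = 1

I ≈ (0.375000/2) × -6.850669 = -1.284500
Exact value: -1.299768
Error: 0.015267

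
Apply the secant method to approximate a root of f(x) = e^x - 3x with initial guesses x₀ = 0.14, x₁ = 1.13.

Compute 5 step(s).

f(x) = e^x - 3x
x₀ = 0.14, x₁ = 1.13

Secant formula: x_{n+1} = x_n - f(x_n)(x_n - x_{n-1})/(f(x_n) - f(x_{n-1}))

Iteration 1:
  f(0.140000) = 0.730274
  f(1.130000) = -0.294343
  x_2 = 1.130000 - (-0.294343)×(1.130000 - 0.140000)/(-0.294343 - 0.730274)
       = 0.845601
Iteration 2:
  f(1.130000) = -0.294343
  f(0.845601) = -0.207426
  x_3 = 0.845601 - (-0.207426)×(0.845601 - 1.130000)/(-0.207426 - (-0.294343))
       = 0.166895
Iteration 3:
  f(0.845601) = -0.207426
  f(0.166895) = 0.680945
  x_4 = 0.166895 - 0.680945×(0.166895 - 0.845601)/(0.680945 - (-0.207426))
       = 0.687130
Iteration 4:
  f(0.166895) = 0.680945
  f(0.687130) = -0.073388
  x_5 = 0.687130 - (-0.073388)×(0.687130 - 0.166895)/(-0.073388 - 0.680945)
       = 0.636517
Iteration 5:
  f(0.687130) = -0.073388
  f(0.636517) = -0.019664
  x_6 = 0.636517 - (-0.019664)×(0.636517 - 0.687130)/(-0.019664 - (-0.073388))
       = 0.617992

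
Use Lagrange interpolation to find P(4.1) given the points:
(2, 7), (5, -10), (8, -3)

Lagrange interpolation formula:
P(x) = Σ yᵢ × Lᵢ(x)
where Lᵢ(x) = Π_{j≠i} (x - xⱼ)/(xᵢ - xⱼ)

L_0(4.1) = (4.1 - 5)/(2 - 5) × (4.1 - 8)/(2 - 8) = 0.195000
L_1(4.1) = (4.1 - 2)/(5 - 2) × (4.1 - 8)/(5 - 8) = 0.910000
L_2(4.1) = (4.1 - 2)/(8 - 2) × (4.1 - 5)/(8 - 5) = -0.105000

P(4.1) = 7×L_0(4.1) + (-10)×L_1(4.1) + (-3)×L_2(4.1)
P(4.1) = -7.420000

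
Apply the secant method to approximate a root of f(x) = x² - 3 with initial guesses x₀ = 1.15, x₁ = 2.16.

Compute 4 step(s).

f(x) = x² - 3
x₀ = 1.15, x₁ = 2.16

Secant formula: x_{n+1} = x_n - f(x_n)(x_n - x_{n-1})/(f(x_n) - f(x_{n-1}))

Iteration 1:
  f(1.150000) = -1.677500
  f(2.160000) = 1.665600
  x_2 = 2.160000 - 1.665600×(2.160000 - 1.150000)/(1.665600 - (-1.677500))
       = 1.656798
Iteration 2:
  f(2.160000) = 1.665600
  f(1.656798) = -0.255022
  x_3 = 1.656798 - (-0.255022)×(1.656798 - 2.160000)/(-0.255022 - 1.665600)
       = 1.723613
Iteration 3:
  f(1.656798) = -0.255022
  f(1.723613) = -0.029157
  x_4 = 1.723613 - (-0.029157)×(1.723613 - 1.656798)/(-0.029157 - (-0.255022))
       = 1.732239
Iteration 4:
  f(1.723613) = -0.029157
  f(1.732239) = 0.000651
  x_5 = 1.732239 - 0.000651×(1.732239 - 1.723613)/(0.000651 - (-0.029157))
       = 1.732050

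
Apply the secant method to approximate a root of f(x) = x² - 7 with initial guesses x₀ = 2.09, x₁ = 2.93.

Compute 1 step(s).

f(x) = x² - 7
x₀ = 2.09, x₁ = 2.93

Secant formula: x_{n+1} = x_n - f(x_n)(x_n - x_{n-1})/(f(x_n) - f(x_{n-1}))

Iteration 1:
  f(2.090000) = -2.631900
  f(2.930000) = 1.584900
  x_2 = 2.930000 - 1.584900×(2.930000 - 2.090000)/(1.584900 - (-2.631900))
       = 2.614283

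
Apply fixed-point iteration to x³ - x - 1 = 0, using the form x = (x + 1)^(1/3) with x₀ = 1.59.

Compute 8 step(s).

Equation: x³ - x - 1 = 0
Fixed-point form: x = (x + 1)^(1/3)
x₀ = 1.59

x_1 = g(1.590000) = 1.373304
x_2 = g(1.373304) = 1.333883
x_3 = g(1.333883) = 1.326457
x_4 = g(1.326457) = 1.325048
x_5 = g(1.325048) = 1.324781
x_6 = g(1.324781) = 1.324730
x_7 = g(1.324730) = 1.324720
x_8 = g(1.324720) = 1.324718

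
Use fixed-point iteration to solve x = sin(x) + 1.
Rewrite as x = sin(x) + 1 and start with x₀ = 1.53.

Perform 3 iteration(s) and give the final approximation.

Equation: x = sin(x) + 1
Fixed-point form: x = sin(x) + 1
x₀ = 1.53

x_1 = g(1.530000) = 1.999168
x_2 = g(1.999168) = 1.909643
x_3 = g(1.909643) = 1.943139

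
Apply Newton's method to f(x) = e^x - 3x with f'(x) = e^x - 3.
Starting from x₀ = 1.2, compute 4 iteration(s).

f(x) = e^x - 3x
f'(x) = e^x - 3
x₀ = 1.2

Newton-Raphson formula: x_{n+1} = x_n - f(x_n)/f'(x_n)

Iteration 1:
  f(1.200000) = -0.279883
  f'(1.200000) = 0.320117
  x_1 = 1.200000 - (-0.279883)/0.320117 = 2.074315
Iteration 2:
  f(2.074315) = 1.736148
  f'(2.074315) = 4.959094
  x_2 = 2.074315 - 1.736148/4.959094 = 1.724221
Iteration 3:
  f(1.724221) = 0.435488
  f'(1.724221) = 2.608152
  x_3 = 1.724221 - 0.435488/2.608152 = 1.557249
Iteration 4:
  f(1.557249) = 0.074001
  f'(1.557249) = 1.745749
  x_4 = 1.557249 - 0.074001/1.745749 = 1.514860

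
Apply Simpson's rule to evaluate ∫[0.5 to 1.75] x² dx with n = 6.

f(x) = x²
a = 0.5, b = 1.75, n = 6
h = (b - a)/n = 0.208333

Simpson's rule: (h/3)[f(x₀) + 4f(x₁) + 2f(x₂) + ... + f(xₙ)]

x_0 = 0.5000, f(x_0) = 0.250000, coefficient = 1
x_1 = 0.7083, f(x_1) = 0.501736, coefficient = 4
x_2 = 0.9167, f(x_2) = 0.840278, coefficient = 2
x_3 = 1.1250, f(x_3) = 1.265625, coefficient = 4
x_4 = 1.3333, f(x_4) = 1.777778, coefficient = 2
x_5 = 1.5417, f(x_5) = 2.376736, coefficient = 4
x_6 = 1.7500, f(x_6) = 3.062500, coefficient = 1

I ≈ (0.208333/3) × 25.125000 = 1.744792
Exact value: 1.744792
Error: 0.000000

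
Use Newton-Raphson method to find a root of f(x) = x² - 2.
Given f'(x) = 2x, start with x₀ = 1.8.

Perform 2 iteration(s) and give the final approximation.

f(x) = x² - 2
f'(x) = 2x
x₀ = 1.8

Newton-Raphson formula: x_{n+1} = x_n - f(x_n)/f'(x_n)

Iteration 1:
  f(1.800000) = 1.240000
  f'(1.800000) = 3.600000
  x_1 = 1.800000 - 1.240000/3.600000 = 1.455556
Iteration 2:
  f(1.455556) = 0.118642
  f'(1.455556) = 2.911111
  x_2 = 1.455556 - 0.118642/2.911111 = 1.414801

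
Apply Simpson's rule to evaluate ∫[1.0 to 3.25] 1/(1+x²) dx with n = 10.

f(x) = 1/(1+x²)
a = 1.0, b = 3.25, n = 10
h = (b - a)/n = 0.225000

Simpson's rule: (h/3)[f(x₀) + 4f(x₁) + 2f(x₂) + ... + f(xₙ)]

x_0 = 1.0000, f(x_0) = 0.500000, coefficient = 1
x_1 = 1.2250, f(x_1) = 0.399900, coefficient = 4
x_2 = 1.4500, f(x_2) = 0.322321, coefficient = 2
x_3 = 1.6750, f(x_3) = 0.262769, coefficient = 4
x_4 = 1.9000, f(x_4) = 0.216920, coefficient = 2
x_5 = 2.1250, f(x_5) = 0.181303, coefficient = 4
x_6 = 2.3500, f(x_6) = 0.153315, coefficient = 2
x_7 = 2.5750, f(x_7) = 0.131051, coefficient = 4
x_8 = 2.8000, f(x_8) = 0.113122, coefficient = 2
x_9 = 3.0250, f(x_9) = 0.098516, coefficient = 4
x_10 = 3.2500, f(x_10) = 0.086486, coefficient = 1

I ≈ (0.225000/3) × 6.491999 = 0.486900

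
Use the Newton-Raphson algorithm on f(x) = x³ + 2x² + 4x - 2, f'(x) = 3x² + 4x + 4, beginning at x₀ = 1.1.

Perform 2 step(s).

f(x) = x³ + 2x² + 4x - 2
f'(x) = 3x² + 4x + 4
x₀ = 1.1

Newton-Raphson formula: x_{n+1} = x_n - f(x_n)/f'(x_n)

Iteration 1:
  f(1.100000) = 6.151000
  f'(1.100000) = 12.030000
  x_1 = 1.100000 - 6.151000/12.030000 = 0.588695
Iteration 2:
  f(0.588695) = 1.251922
  f'(0.588695) = 7.394465
  x_2 = 0.588695 - 1.251922/7.394465 = 0.419390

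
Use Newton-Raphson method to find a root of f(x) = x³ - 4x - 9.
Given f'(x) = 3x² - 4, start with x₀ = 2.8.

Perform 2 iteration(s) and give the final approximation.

f(x) = x³ - 4x - 9
f'(x) = 3x² - 4
x₀ = 2.8

Newton-Raphson formula: x_{n+1} = x_n - f(x_n)/f'(x_n)

Iteration 1:
  f(2.800000) = 1.752000
  f'(2.800000) = 19.520000
  x_1 = 2.800000 - 1.752000/19.520000 = 2.710246
Iteration 2:
  f(2.710246) = 0.066946
  f'(2.710246) = 18.036299
  x_2 = 2.710246 - 0.066946/18.036299 = 2.706534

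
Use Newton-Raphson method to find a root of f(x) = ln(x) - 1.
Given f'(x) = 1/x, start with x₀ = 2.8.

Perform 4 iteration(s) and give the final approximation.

f(x) = ln(x) - 1
f'(x) = 1/x
x₀ = 2.8

Newton-Raphson formula: x_{n+1} = x_n - f(x_n)/f'(x_n)

Iteration 1:
  f(2.800000) = 0.029619
  f'(2.800000) = 0.357143
  x_1 = 2.800000 - 0.029619/0.357143 = 2.717066
Iteration 2:
  f(2.717066) = -0.000448
  f'(2.717066) = 0.368044
  x_2 = 2.717066 - (-0.000448)/0.368044 = 2.718282
Iteration 3:
  f(2.718282) = 0.000000
  f'(2.718282) = 0.367879
  x_3 = 2.718282 - 0.000000/0.367879 = 2.718282
Iteration 4:
  f(2.718282) = 0.000000
  f'(2.718282) = 0.367879
  x_4 = 2.718282 - 0.000000/0.367879 = 2.718282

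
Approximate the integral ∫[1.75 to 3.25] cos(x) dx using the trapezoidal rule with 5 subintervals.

f(x) = cos(x)
a = 1.75, b = 3.25, n = 5
h = (b - a)/n = 0.300000

Trapezoidal rule: (h/2)[f(x₀) + 2f(x₁) + 2f(x₂) + ... + f(xₙ)]

x_0 = 1.7500, f(x_0) = -0.178246, coefficient = 1
x_1 = 2.0500, f(x_1) = -0.461073, coefficient = 2
x_2 = 2.3500, f(x_2) = -0.702713, coefficient = 2
x_3 = 2.6500, f(x_3) = -0.881582, coefficient = 2
x_4 = 2.9500, f(x_4) = -0.981702, coefficient = 2
x_5 = 3.2500, f(x_5) = -0.994130, coefficient = 1

I ≈ (0.300000/2) × -7.226516 = -1.083977
Exact value: -1.092181
Error: 0.008204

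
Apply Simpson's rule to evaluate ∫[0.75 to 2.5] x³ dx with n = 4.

f(x) = x³
a = 0.75, b = 2.5, n = 4
h = (b - a)/n = 0.437500

Simpson's rule: (h/3)[f(x₀) + 4f(x₁) + 2f(x₂) + ... + f(xₙ)]

x_0 = 0.7500, f(x_0) = 0.421875, coefficient = 1
x_1 = 1.1875, f(x_1) = 1.674561, coefficient = 4
x_2 = 1.6250, f(x_2) = 4.291016, coefficient = 2
x_3 = 2.0625, f(x_3) = 8.773682, coefficient = 4
x_4 = 2.5000, f(x_4) = 15.625000, coefficient = 1

I ≈ (0.437500/3) × 66.421875 = 9.686523
Exact value: 9.686523
Error: 0.000000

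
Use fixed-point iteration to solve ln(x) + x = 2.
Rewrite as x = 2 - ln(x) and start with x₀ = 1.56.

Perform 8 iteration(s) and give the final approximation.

Equation: ln(x) + x = 2
Fixed-point form: x = 2 - ln(x)
x₀ = 1.56

x_1 = g(1.560000) = 1.555314
x_2 = g(1.555314) = 1.558322
x_3 = g(1.558322) = 1.556390
x_4 = g(1.556390) = 1.557631
x_5 = g(1.557631) = 1.556834
x_6 = g(1.556834) = 1.557346
x_7 = g(1.557346) = 1.557017
x_8 = g(1.557017) = 1.557228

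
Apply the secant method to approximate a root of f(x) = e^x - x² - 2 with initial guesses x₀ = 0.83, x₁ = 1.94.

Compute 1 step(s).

f(x) = e^x - x² - 2
x₀ = 0.83, x₁ = 1.94

Secant formula: x_{n+1} = x_n - f(x_n)(x_n - x_{n-1})/(f(x_n) - f(x_{n-1}))

Iteration 1:
  f(0.830000) = -0.395581
  f(1.940000) = 1.195151
  x_2 = 1.940000 - 1.195151×(1.940000 - 0.830000)/(1.195151 - (-0.395581))
       = 1.106033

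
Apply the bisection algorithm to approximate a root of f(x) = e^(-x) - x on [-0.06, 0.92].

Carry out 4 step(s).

f(x) = e^(-x) - x
Initial interval: [-0.06, 0.92]

Iteration 1:
  c_1 = (-0.060000 + 0.920000)/2 = 0.430000
  f(c_1) = f(0.430000) = 0.220509
  f(a) × f(c) ≥ 0, new interval: [0.430000, 0.920000]
Iteration 2:
  c_2 = (0.430000 + 0.920000)/2 = 0.675000
  f(c_2) = f(0.675000) = -0.165844
  f(a) × f(c) < 0, new interval: [0.430000, 0.675000]
Iteration 3:
  c_3 = (0.430000 + 0.675000)/2 = 0.552500
  f(c_3) = f(0.552500) = 0.023009
  f(a) × f(c) ≥ 0, new interval: [0.552500, 0.675000]
Iteration 4:
  c_4 = (0.552500 + 0.675000)/2 = 0.613750
  f(c_4) = f(0.613750) = -0.072433
  f(a) × f(c) < 0, new interval: [0.552500, 0.613750]

After 4 iteration(s), the approximation is c_4 = 0.613750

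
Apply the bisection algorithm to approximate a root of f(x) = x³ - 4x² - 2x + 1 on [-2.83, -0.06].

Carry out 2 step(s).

f(x) = x³ - 4x² - 2x + 1
Initial interval: [-2.83, -0.06]

Iteration 1:
  c_1 = (-2.830000 + (-0.060000))/2 = -1.445000
  f(c_1) = f(-1.445000) = -7.479296
  f(a) × f(c) ≥ 0, new interval: [-1.445000, -0.060000]
Iteration 2:
  c_2 = (-1.445000 + (-0.060000))/2 = -0.752500
  f(c_2) = f(-0.752500) = -0.186133
  f(a) × f(c) ≥ 0, new interval: [-0.752500, -0.060000]

After 2 iteration(s), the approximation is c_2 = -0.752500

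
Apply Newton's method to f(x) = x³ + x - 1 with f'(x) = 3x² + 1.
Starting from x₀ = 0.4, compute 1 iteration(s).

f(x) = x³ + x - 1
f'(x) = 3x² + 1
x₀ = 0.4

Newton-Raphson formula: x_{n+1} = x_n - f(x_n)/f'(x_n)

Iteration 1:
  f(0.400000) = -0.536000
  f'(0.400000) = 1.480000
  x_1 = 0.400000 - (-0.536000)/1.480000 = 0.762162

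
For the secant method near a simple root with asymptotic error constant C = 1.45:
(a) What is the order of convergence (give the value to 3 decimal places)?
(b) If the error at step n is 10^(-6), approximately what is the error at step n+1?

(a) Secant method has superlinear convergence with order φ = (1+√5)/2 ≈ 1.618.
    This means |e_{n+1}| ≈ C|e_n|^1.618.

(b) With |e_n| = 10^(-6) and C = 1.45:
    |e_{n+1}| ≈ 1.45 × (10^(-6))^1.618 = 1.45 × 10^(-9.71)

(a) ≈ 1.618 (golden ratio); (b) |e_{n+1}| ≈ 2.839e-10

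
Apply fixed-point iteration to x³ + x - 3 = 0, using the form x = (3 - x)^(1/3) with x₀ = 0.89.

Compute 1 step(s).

Equation: x³ + x - 3 = 0
Fixed-point form: x = (3 - x)^(1/3)
x₀ = 0.89

x_1 = g(0.890000) = 1.282609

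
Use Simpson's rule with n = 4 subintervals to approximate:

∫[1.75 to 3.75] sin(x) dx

f(x) = sin(x)
a = 1.75, b = 3.75, n = 4
h = (b - a)/n = 0.500000

Simpson's rule: (h/3)[f(x₀) + 4f(x₁) + 2f(x₂) + ... + f(xₙ)]

x_0 = 1.7500, f(x_0) = 0.983986, coefficient = 1
x_1 = 2.2500, f(x_1) = 0.778073, coefficient = 4
x_2 = 2.7500, f(x_2) = 0.381661, coefficient = 2
x_3 = 3.2500, f(x_3) = -0.108195, coefficient = 4
x_4 = 3.7500, f(x_4) = -0.571561, coefficient = 1

I ≈ (0.500000/3) × 3.855259 = 0.642543
Exact value: 0.642313
Error: 0.000230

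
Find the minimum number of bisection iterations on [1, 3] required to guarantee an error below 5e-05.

We need (b-a)/2^n ≤ 5e-05
(3 - 1)/2^n ≤ 5e-05
2/2^n ≤ 5e-05
2^n ≥ 40000
n ≥ log₂(40000) = 15.29
n ≥ 16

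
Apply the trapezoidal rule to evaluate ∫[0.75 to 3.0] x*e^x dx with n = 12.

f(x) = x*e^x
a = 0.75, b = 3.0, n = 12
h = (b - a)/n = 0.187500

Trapezoidal rule: (h/2)[f(x₀) + 2f(x₁) + 2f(x₂) + ... + f(xₙ)]

x_0 = 0.7500, f(x_0) = 1.587750, coefficient = 1
x_1 = 0.9375, f(x_1) = 2.393990, coefficient = 2
x_2 = 1.1250, f(x_2) = 3.465244, coefficient = 2
x_3 = 1.3125, f(x_3) = 4.876529, coefficient = 2
x_4 = 1.5000, f(x_4) = 6.722534, coefficient = 2
x_5 = 1.6875, f(x_5) = 9.122539, coefficient = 2
x_6 = 1.8750, f(x_6) = 12.226536, coefficient = 2
x_7 = 2.0625, f(x_7) = 16.222819, coefficient = 2
x_8 = 2.2500, f(x_8) = 21.347406, coefficient = 2
x_9 = 2.4375, f(x_9) = 27.895710, coefficient = 2
x_10 = 2.6250, f(x_10) = 36.237007, coefficient = 2
x_11 = 2.8125, f(x_11) = 46.832330, coefficient = 2
x_12 = 3.0000, f(x_12) = 60.256611, coefficient = 1

I ≈ (0.187500/2) × 436.529647 = 40.924654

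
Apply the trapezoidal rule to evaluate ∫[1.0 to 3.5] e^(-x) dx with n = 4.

f(x) = e^(-x)
a = 1.0, b = 3.5, n = 4
h = (b - a)/n = 0.625000

Trapezoidal rule: (h/2)[f(x₀) + 2f(x₁) + 2f(x₂) + ... + f(xₙ)]

x_0 = 1.0000, f(x_0) = 0.367879, coefficient = 1
x_1 = 1.6250, f(x_1) = 0.196912, coefficient = 2
x_2 = 2.2500, f(x_2) = 0.105399, coefficient = 2
x_3 = 2.8750, f(x_3) = 0.056416, coefficient = 2
x_4 = 3.5000, f(x_4) = 0.030197, coefficient = 1

I ≈ (0.625000/2) × 1.115531 = 0.348603
Exact value: 0.337682
Error: 0.010921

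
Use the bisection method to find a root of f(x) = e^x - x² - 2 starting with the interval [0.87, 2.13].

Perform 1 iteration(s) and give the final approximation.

f(x) = e^x - x² - 2
Initial interval: [0.87, 2.13]

Iteration 1:
  c_1 = (0.870000 + 2.130000)/2 = 1.500000
  f(c_1) = f(1.500000) = 0.231689
  f(a) × f(c) < 0, new interval: [0.870000, 1.500000]

After 1 iteration(s), the approximation is c_1 = 1.500000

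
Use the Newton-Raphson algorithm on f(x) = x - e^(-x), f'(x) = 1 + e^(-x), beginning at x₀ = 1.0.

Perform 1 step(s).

f(x) = x - e^(-x)
f'(x) = 1 + e^(-x)
x₀ = 1.0

Newton-Raphson formula: x_{n+1} = x_n - f(x_n)/f'(x_n)

Iteration 1:
  f(1.000000) = 0.632121
  f'(1.000000) = 1.367879
  x_1 = 1.000000 - 0.632121/1.367879 = 0.537883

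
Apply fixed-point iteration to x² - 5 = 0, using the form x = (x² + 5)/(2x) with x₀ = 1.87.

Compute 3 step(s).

Equation: x² - 5 = 0
Fixed-point form: x = (x² + 5)/(2x)
x₀ = 1.87

x_1 = g(1.870000) = 2.271898
x_2 = g(2.271898) = 2.236351
x_3 = g(2.236351) = 2.236068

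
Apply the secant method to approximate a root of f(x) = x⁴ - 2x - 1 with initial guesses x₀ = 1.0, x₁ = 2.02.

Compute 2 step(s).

f(x) = x⁴ - 2x - 1
x₀ = 1.0, x₁ = 2.02

Secant formula: x_{n+1} = x_n - f(x_n)(x_n - x_{n-1})/(f(x_n) - f(x_{n-1}))

Iteration 1:
  f(1.000000) = -2.000000
  f(2.020000) = 11.609664
  x_2 = 2.020000 - 11.609664×(2.020000 - 1.000000)/(11.609664 - (-2.000000))
       = 1.149893
Iteration 2:
  f(2.020000) = 11.609664
  f(1.149893) = -1.551429
  x_3 = 1.149893 - (-1.551429)×(1.149893 - 2.020000)/(-1.551429 - 11.609664)
       = 1.252462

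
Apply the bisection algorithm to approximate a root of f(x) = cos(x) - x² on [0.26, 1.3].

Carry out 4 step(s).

f(x) = cos(x) - x²
Initial interval: [0.26, 1.3]

Iteration 1:
  c_1 = (0.260000 + 1.300000)/2 = 0.780000
  f(c_1) = f(0.780000) = 0.102514
  f(a) × f(c) ≥ 0, new interval: [0.780000, 1.300000]
Iteration 2:
  c_2 = (0.780000 + 1.300000)/2 = 1.040000
  f(c_2) = f(1.040000) = -0.575380
  f(a) × f(c) < 0, new interval: [0.780000, 1.040000]
Iteration 3:
  c_3 = (0.780000 + 1.040000)/2 = 0.910000
  f(c_3) = f(0.910000) = -0.214354
  f(a) × f(c) < 0, new interval: [0.780000, 0.910000]
Iteration 4:
  c_4 = (0.780000 + 0.910000)/2 = 0.845000
  f(c_4) = f(0.845000) = -0.050294
  f(a) × f(c) < 0, new interval: [0.780000, 0.845000]

After 4 iteration(s), the approximation is c_4 = 0.845000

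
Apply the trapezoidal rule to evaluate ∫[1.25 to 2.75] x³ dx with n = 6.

f(x) = x³
a = 1.25, b = 2.75, n = 6
h = (b - a)/n = 0.250000

Trapezoidal rule: (h/2)[f(x₀) + 2f(x₁) + 2f(x₂) + ... + f(xₙ)]

x_0 = 1.2500, f(x_0) = 1.953125, coefficient = 1
x_1 = 1.5000, f(x_1) = 3.375000, coefficient = 2
x_2 = 1.7500, f(x_2) = 5.359375, coefficient = 2
x_3 = 2.0000, f(x_3) = 8.000000, coefficient = 2
x_4 = 2.2500, f(x_4) = 11.390625, coefficient = 2
x_5 = 2.5000, f(x_5) = 15.625000, coefficient = 2
x_6 = 2.7500, f(x_6) = 20.796875, coefficient = 1

I ≈ (0.250000/2) × 110.250000 = 13.781250
Exact value: 13.687500
Error: 0.093750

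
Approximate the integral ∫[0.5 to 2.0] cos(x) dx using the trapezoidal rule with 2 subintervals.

f(x) = cos(x)
a = 0.5, b = 2.0, n = 2
h = (b - a)/n = 0.750000

Trapezoidal rule: (h/2)[f(x₀) + 2f(x₁) + 2f(x₂) + ... + f(xₙ)]

x_0 = 0.5000, f(x_0) = 0.877583, coefficient = 1
x_1 = 1.2500, f(x_1) = 0.315322, coefficient = 2
x_2 = 2.0000, f(x_2) = -0.416147, coefficient = 1

I ≈ (0.750000/2) × 1.092080 = 0.409530
Exact value: 0.429872
Error: 0.020342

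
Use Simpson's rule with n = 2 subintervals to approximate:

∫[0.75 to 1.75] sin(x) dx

f(x) = sin(x)
a = 0.75, b = 1.75, n = 2
h = (b - a)/n = 0.500000

Simpson's rule: (h/3)[f(x₀) + 4f(x₁) + 2f(x₂) + ... + f(xₙ)]

x_0 = 0.7500, f(x_0) = 0.681639, coefficient = 1
x_1 = 1.2500, f(x_1) = 0.948985, coefficient = 4
x_2 = 1.7500, f(x_2) = 0.983986, coefficient = 1

I ≈ (0.500000/3) × 5.461563 = 0.910261
Exact value: 0.909935
Error: 0.000326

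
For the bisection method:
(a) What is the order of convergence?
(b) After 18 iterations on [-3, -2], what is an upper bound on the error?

(a) Bisection has linear (order 1) convergence; the error is halved each step.

(b) Error bound = (b-a)/2^n = (-2 - (-3))/2^{18}
    = 1/2^{18}

(a) 1 (linear); (b) error ≤ 3.81e-06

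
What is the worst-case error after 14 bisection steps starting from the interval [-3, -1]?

Bisection error bound: |error| ≤ (b-a)/2^n
|error| ≤ (-1 - (-3))/2^14 = 2/2^14
|error| ≤ 0.0001220703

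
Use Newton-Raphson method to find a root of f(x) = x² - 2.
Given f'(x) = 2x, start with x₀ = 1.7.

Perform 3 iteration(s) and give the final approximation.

f(x) = x² - 2
f'(x) = 2x
x₀ = 1.7

Newton-Raphson formula: x_{n+1} = x_n - f(x_n)/f'(x_n)

Iteration 1:
  f(1.700000) = 0.890000
  f'(1.700000) = 3.400000
  x_1 = 1.700000 - 0.890000/3.400000 = 1.438235
Iteration 2:
  f(1.438235) = 0.068521
  f'(1.438235) = 2.876471
  x_2 = 1.438235 - 0.068521/2.876471 = 1.414414
Iteration 3:
  f(1.414414) = 0.000567
  f'(1.414414) = 2.828828
  x_3 = 1.414414 - 0.000567/2.828828 = 1.414214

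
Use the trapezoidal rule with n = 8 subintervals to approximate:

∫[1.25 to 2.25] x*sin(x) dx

f(x) = x*sin(x)
a = 1.25, b = 2.25, n = 8
h = (b - a)/n = 0.125000

Trapezoidal rule: (h/2)[f(x₀) + 2f(x₁) + 2f(x₂) + ... + f(xₙ)]

x_0 = 1.2500, f(x_0) = 1.186231, coefficient = 1
x_1 = 1.3750, f(x_1) = 1.348728, coefficient = 2
x_2 = 1.5000, f(x_2) = 1.496242, coefficient = 2
x_3 = 1.6250, f(x_3) = 1.622613, coefficient = 2
x_4 = 1.7500, f(x_4) = 1.721975, coefficient = 2
x_5 = 1.8750, f(x_5) = 1.788911, coefficient = 2
x_6 = 2.0000, f(x_6) = 1.818595, coefficient = 2
x_7 = 2.1250, f(x_7) = 1.806930, coefficient = 2
x_8 = 2.2500, f(x_8) = 1.750665, coefficient = 1

I ≈ (0.125000/2) × 26.144884 = 1.634055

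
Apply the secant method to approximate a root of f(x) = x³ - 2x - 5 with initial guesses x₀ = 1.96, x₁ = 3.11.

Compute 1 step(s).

f(x) = x³ - 2x - 5
x₀ = 1.96, x₁ = 3.11

Secant formula: x_{n+1} = x_n - f(x_n)(x_n - x_{n-1})/(f(x_n) - f(x_{n-1}))

Iteration 1:
  f(1.960000) = -1.390464
  f(3.110000) = 18.860231
  x_2 = 3.110000 - 18.860231×(3.110000 - 1.960000)/(18.860231 - (-1.390464))
       = 2.038962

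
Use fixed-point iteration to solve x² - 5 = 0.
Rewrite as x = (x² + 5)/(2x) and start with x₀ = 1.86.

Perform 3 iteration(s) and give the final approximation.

Equation: x² - 5 = 0
Fixed-point form: x = (x² + 5)/(2x)
x₀ = 1.86

x_1 = g(1.860000) = 2.274086
x_2 = g(2.274086) = 2.236386
x_3 = g(2.236386) = 2.236068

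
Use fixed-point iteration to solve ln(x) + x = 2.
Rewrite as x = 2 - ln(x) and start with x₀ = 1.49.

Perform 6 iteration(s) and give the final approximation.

Equation: ln(x) + x = 2
Fixed-point form: x = 2 - ln(x)
x₀ = 1.49

x_1 = g(1.490000) = 1.601224
x_2 = g(1.601224) = 1.529232
x_3 = g(1.529232) = 1.575235
x_4 = g(1.575235) = 1.545596
x_5 = g(1.545596) = 1.564591
x_6 = g(1.564591) = 1.552376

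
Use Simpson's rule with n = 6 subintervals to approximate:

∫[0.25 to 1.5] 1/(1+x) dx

f(x) = 1/(1+x)
a = 0.25, b = 1.5, n = 6
h = (b - a)/n = 0.208333

Simpson's rule: (h/3)[f(x₀) + 4f(x₁) + 2f(x₂) + ... + f(xₙ)]

x_0 = 0.2500, f(x_0) = 0.800000, coefficient = 1
x_1 = 0.4583, f(x_1) = 0.685714, coefficient = 4
x_2 = 0.6667, f(x_2) = 0.600000, coefficient = 2
x_3 = 0.8750, f(x_3) = 0.533333, coefficient = 4
x_4 = 1.0833, f(x_4) = 0.480000, coefficient = 2
x_5 = 1.2917, f(x_5) = 0.436364, coefficient = 4
x_6 = 1.5000, f(x_6) = 0.400000, coefficient = 1

I ≈ (0.208333/3) × 9.981645 = 0.693170
Exact value: 0.693147
Error: 0.000023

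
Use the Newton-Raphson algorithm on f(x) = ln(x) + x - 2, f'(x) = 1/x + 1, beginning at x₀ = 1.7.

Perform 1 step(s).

f(x) = ln(x) + x - 2
f'(x) = 1/x + 1
x₀ = 1.7

Newton-Raphson formula: x_{n+1} = x_n - f(x_n)/f'(x_n)

Iteration 1:
  f(1.700000) = 0.230628
  f'(1.700000) = 1.588235
  x_1 = 1.700000 - 0.230628/1.588235 = 1.554790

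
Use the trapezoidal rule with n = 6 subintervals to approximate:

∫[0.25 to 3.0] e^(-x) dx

f(x) = e^(-x)
a = 0.25, b = 3.0, n = 6
h = (b - a)/n = 0.458333

Trapezoidal rule: (h/2)[f(x₀) + 2f(x₁) + 2f(x₂) + ... + f(xₙ)]

x_0 = 0.2500, f(x_0) = 0.778801, coefficient = 1
x_1 = 0.7083, f(x_1) = 0.492464, coefficient = 2
x_2 = 1.1667, f(x_2) = 0.311403, coefficient = 2
x_3 = 1.6250, f(x_3) = 0.196912, coefficient = 2
x_4 = 2.0833, f(x_4) = 0.124514, coefficient = 2
x_5 = 2.5417, f(x_5) = 0.078735, coefficient = 2
x_6 = 3.0000, f(x_6) = 0.049787, coefficient = 1

I ≈ (0.458333/2) × 3.236645 = 0.741731
Exact value: 0.729014
Error: 0.012717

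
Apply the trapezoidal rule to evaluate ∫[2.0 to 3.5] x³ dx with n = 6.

f(x) = x³
a = 2.0, b = 3.5, n = 6
h = (b - a)/n = 0.250000

Trapezoidal rule: (h/2)[f(x₀) + 2f(x₁) + 2f(x₂) + ... + f(xₙ)]

x_0 = 2.0000, f(x_0) = 8.000000, coefficient = 1
x_1 = 2.2500, f(x_1) = 11.390625, coefficient = 2
x_2 = 2.5000, f(x_2) = 15.625000, coefficient = 2
x_3 = 2.7500, f(x_3) = 20.796875, coefficient = 2
x_4 = 3.0000, f(x_4) = 27.000000, coefficient = 2
x_5 = 3.2500, f(x_5) = 34.328125, coefficient = 2
x_6 = 3.5000, f(x_6) = 42.875000, coefficient = 1

I ≈ (0.250000/2) × 269.156250 = 33.644531
Exact value: 33.515625
Error: 0.128906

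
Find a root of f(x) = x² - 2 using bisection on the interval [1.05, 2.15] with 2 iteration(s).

f(x) = x² - 2
Initial interval: [1.05, 2.15]

Iteration 1:
  c_1 = (1.050000 + 2.150000)/2 = 1.600000
  f(c_1) = f(1.600000) = 0.560000
  f(a) × f(c) < 0, new interval: [1.050000, 1.600000]
Iteration 2:
  c_2 = (1.050000 + 1.600000)/2 = 1.325000
  f(c_2) = f(1.325000) = -0.244375
  f(a) × f(c) ≥ 0, new interval: [1.325000, 1.600000]

After 2 iteration(s), the approximation is c_2 = 1.325000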